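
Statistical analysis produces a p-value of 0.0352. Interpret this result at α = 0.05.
Since p = 0.0352 < α = 0.05, reject H₀.
There is sufficient evidence to reject the null hypothesis; the result is statistically significant at the 0.05 level.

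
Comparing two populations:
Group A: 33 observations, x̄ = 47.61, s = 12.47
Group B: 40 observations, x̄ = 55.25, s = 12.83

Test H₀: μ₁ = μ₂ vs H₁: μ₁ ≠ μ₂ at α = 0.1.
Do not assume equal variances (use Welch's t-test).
Welch's two-sample t-test:
H₀: μ₁ = μ₂
H₁: μ₁ ≠ μ₂
s₁²/n₁ = 12.47²/33 = 4.7121,  s₂²/n₂ = 12.83²/40 = 4.1152
SE = √(s₁²/n₁ + s₂²/n₂) = √(4.7121 + 4.1152) = 2.9711
df (Welch-Satterthwaite) = (s₁²/n₁ + s₂²/n₂)² / [(s₁²/n₁)²/(n₁-1) + (s₂²/n₂)²/(n₂-1)] ≈ 69.07
t = (x̄₁ - x̄₂) / SE = (47.61 - 55.25) / 2.9711 = -7.64 / 2.9711 = -2.571
p-value = 0.0123

Since p-value < α = 0.1, we reject H₀.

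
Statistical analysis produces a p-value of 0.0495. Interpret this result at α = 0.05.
Since p = 0.0495 < α = 0.05, reject H₀.
There is sufficient evidence to reject the null hypothesis; the result is statistically significant at the 0.05 level.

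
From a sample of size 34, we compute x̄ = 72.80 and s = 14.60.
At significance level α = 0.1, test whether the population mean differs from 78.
One-sample t-test:
H₀: μ = 78
H₁: μ ≠ 78
df = n - 1 = 33
t = (x̄ - μ₀) / (s/√n) = (72.80 - 78) / (14.60/√34) = -2.077
p-value = 0.0457

Since p-value < α = 0.1, we reject H₀.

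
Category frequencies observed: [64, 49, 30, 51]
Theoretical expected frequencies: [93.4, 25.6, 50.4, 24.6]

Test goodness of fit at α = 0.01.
Chi-square goodness of fit test:
H₀: observed counts match expected distribution
H₁: observed counts differ from expected distribution
df = k - 1 = 3
χ² = Σ(O - E)²/E
   = (64 - 93.4)²/93.4 + (49 - 25.6)²/25.6 + (30 - 50.4)²/50.4 + (51 - 24.6)²/24.6
   = 9.254 + 21.389 + 8.257 + 28.332
   = 67.23
p-value < 0.0001

Since p-value < α = 0.01, we reject H₀.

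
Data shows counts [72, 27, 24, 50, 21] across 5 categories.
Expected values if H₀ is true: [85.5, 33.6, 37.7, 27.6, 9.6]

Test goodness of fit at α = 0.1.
Chi-square goodness of fit test:
H₀: observed counts match expected distribution
H₁: observed counts differ from expected distribution
df = k - 1 = 4
χ² = Σ(O - E)²/E
   = (72 - 85.5)²/85.5 + (27 - 33.6)²/33.6 + (24 - 37.7)²/37.7 + (50 - 27.6)²/27.6 + (21 - 9.6)²/9.6
   = 2.132 + 1.296 + 4.979 + 18.180 + 13.538
   = 40.12
p-value < 0.0001

Since p-value < α = 0.1, we reject H₀.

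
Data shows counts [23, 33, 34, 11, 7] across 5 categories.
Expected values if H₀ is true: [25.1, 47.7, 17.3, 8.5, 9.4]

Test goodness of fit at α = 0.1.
Chi-square goodness of fit test:
H₀: observed counts match expected distribution
H₁: observed counts differ from expected distribution
df = k - 1 = 4
χ² = Σ(O - E)²/E
   = (23 - 25.1)²/25.1 + (33 - 47.7)²/47.7 + (34 - 17.3)²/17.3 + (11 - 8.5)²/8.5 + (7 - 9.4)²/9.4
   = 0.176 + 4.530 + 16.121 + 0.735 + 0.613
   = 22.17
p-value = 0.0002

Since p-value < α = 0.1, we reject H₀.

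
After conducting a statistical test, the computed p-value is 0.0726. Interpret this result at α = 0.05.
Since p = 0.0726 > α = 0.05, fail to reject H₀.
There is insufficient evidence to reject the null hypothesis; the result is not statistically significant at the 0.05 level.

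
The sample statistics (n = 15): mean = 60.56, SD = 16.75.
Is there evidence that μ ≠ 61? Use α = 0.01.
One-sample t-test:
H₀: μ = 61
H₁: μ ≠ 61
df = n - 1 = 14
t = (x̄ - μ₀) / (s/√n) = (60.56 - 61) / (16.75/√15) = -0.102
p-value = 0.9204

Since p-value > α = 0.01, we fail to reject H₀.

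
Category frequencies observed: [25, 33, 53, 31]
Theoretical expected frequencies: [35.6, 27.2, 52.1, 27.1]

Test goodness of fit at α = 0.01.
Chi-square goodness of fit test:
H₀: observed counts match expected distribution
H₁: observed counts differ from expected distribution
df = k - 1 = 3
χ² = Σ(O - E)²/E
   = (25 - 35.6)²/35.6 + (33 - 27.2)²/27.2 + (53 - 52.1)²/52.1 + (31 - 27.1)²/27.1
   = 3.156 + 1.237 + 0.016 + 0.561
   = 4.97
p-value = 0.1740

Since p-value > α = 0.01, we fail to reject H₀.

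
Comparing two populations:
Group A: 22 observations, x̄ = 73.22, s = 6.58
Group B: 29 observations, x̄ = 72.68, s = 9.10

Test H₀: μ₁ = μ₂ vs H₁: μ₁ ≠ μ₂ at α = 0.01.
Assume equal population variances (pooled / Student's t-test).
Student's two-sample t-test (equal variances):
H₀: μ₁ = μ₂
H₁: μ₁ ≠ μ₂
df = n₁ + n₂ - 2 = 49
Pooled variance s_p² = [(n₁-1)s₁² + (n₂-1)s₂²] / (n₁ + n₂ - 2) = [(21)(6.58²) + (28)(9.10²)] / 49 = 65.8756
SE = √(s_p²(1/n₁ + 1/n₂)) = √(65.8756 × (1/22 + 1/29)) = 2.2948
t = (x̄₁ - x̄₂) / SE = (73.22 - 72.68) / 2.2948 = 0.54 / 2.2948 = 0.235
p-value = 0.8149

Since p-value > α = 0.01, we fail to reject H₀.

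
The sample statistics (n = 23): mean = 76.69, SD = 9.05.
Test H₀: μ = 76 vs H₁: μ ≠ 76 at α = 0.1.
One-sample t-test:
H₀: μ = 76
H₁: μ ≠ 76
df = n - 1 = 22
t = (x̄ - μ₀) / (s/√n) = (76.69 - 76) / (9.05/√23) = 0.366
p-value = 0.7181

Since p-value > α = 0.1, we fail to reject H₀.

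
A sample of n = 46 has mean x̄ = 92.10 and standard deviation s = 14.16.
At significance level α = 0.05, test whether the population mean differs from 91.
One-sample t-test:
H₀: μ = 91
H₁: μ ≠ 91
df = n - 1 = 45
t = (x̄ - μ₀) / (s/√n) = (92.10 - 91) / (14.16/√46) = 0.527
p-value = 0.6009

Since p-value > α = 0.05, we fail to reject H₀.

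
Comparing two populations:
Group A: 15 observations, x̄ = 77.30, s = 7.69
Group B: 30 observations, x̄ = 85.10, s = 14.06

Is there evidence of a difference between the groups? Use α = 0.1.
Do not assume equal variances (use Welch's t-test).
Welch's two-sample t-test:
H₀: μ₁ = μ₂
H₁: μ₁ ≠ μ₂
s₁²/n₁ = 7.69²/15 = 3.9424,  s₂²/n₂ = 14.06²/30 = 6.5895
SE = √(s₁²/n₁ + s₂²/n₂) = √(3.9424 + 6.5895) = 3.2453
df (Welch-Satterthwaite) = (s₁²/n₁ + s₂²/n₂)² / [(s₁²/n₁)²/(n₁-1) + (s₂²/n₂)²/(n₂-1)] ≈ 42.54
t = (x̄₁ - x̄₂) / SE = (77.30 - 85.10) / 3.2453 = -7.80 / 3.2453 = -2.403
p-value = 0.0207

Since p-value < α = 0.1, we reject H₀.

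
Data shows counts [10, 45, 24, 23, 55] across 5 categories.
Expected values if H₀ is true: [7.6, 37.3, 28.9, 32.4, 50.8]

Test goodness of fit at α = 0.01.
Chi-square goodness of fit test:
H₀: observed counts match expected distribution
H₁: observed counts differ from expected distribution
df = k - 1 = 4
χ² = Σ(O - E)²/E
   = (10 - 7.6)²/7.6 + (45 - 37.3)²/37.3 + (24 - 28.9)²/28.9 + (23 - 32.4)²/32.4 + (55 - 50.8)²/50.8
   = 0.758 + 1.590 + 0.831 + 2.727 + 0.347
   = 6.25
p-value = 0.1811

Since p-value > α = 0.01, we fail to reject H₀.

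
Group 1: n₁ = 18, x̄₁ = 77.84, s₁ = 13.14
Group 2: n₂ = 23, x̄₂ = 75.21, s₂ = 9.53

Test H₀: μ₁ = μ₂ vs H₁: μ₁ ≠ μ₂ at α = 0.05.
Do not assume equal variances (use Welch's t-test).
Welch's two-sample t-test:
H₀: μ₁ = μ₂
H₁: μ₁ ≠ μ₂
s₁²/n₁ = 13.14²/18 = 9.5922,  s₂²/n₂ = 9.53²/23 = 3.9487
SE = √(s₁²/n₁ + s₂²/n₂) = √(9.5922 + 3.9487) = 3.6798
df (Welch-Satterthwaite) = (s₁²/n₁ + s₂²/n₂)² / [(s₁²/n₁)²/(n₁-1) + (s₂²/n₂)²/(n₂-1)] ≈ 29.95
t = (x̄₁ - x̄₂) / SE = (77.84 - 75.21) / 3.6798 = 2.63 / 3.6798 = 0.715
p-value = 0.4803

Since p-value > α = 0.05, we fail to reject H₀.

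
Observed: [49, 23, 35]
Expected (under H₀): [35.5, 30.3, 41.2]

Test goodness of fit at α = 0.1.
Chi-square goodness of fit test:
H₀: observed counts match expected distribution
H₁: observed counts differ from expected distribution
df = k - 1 = 2
χ² = Σ(O - E)²/E
   = (49 - 35.5)²/35.5 + (23 - 30.3)²/30.3 + (35 - 41.2)²/41.2
   = 5.134 + 1.759 + 0.933
   = 7.83
p-value = 0.0200

Since p-value < α = 0.1, we reject H₀.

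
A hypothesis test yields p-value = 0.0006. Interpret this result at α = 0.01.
Since p = 0.0006 < α = 0.01, reject H₀.
There is sufficient evidence to reject the null hypothesis; the result is statistically significant at the 0.01 level.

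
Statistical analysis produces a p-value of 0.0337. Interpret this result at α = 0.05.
Since p = 0.0337 < α = 0.05, reject H₀.
There is sufficient evidence to reject the null hypothesis; the result is statistically significant at the 0.05 level.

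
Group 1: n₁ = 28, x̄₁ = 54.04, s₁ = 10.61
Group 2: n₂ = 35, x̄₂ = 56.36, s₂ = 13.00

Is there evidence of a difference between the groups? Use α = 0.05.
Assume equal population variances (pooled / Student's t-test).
Student's two-sample t-test (equal variances):
H₀: μ₁ = μ₂
H₁: μ₁ ≠ μ₂
df = n₁ + n₂ - 2 = 61
Pooled variance s_p² = [(n₁-1)s₁² + (n₂-1)s₂²] / (n₁ + n₂ - 2) = [(27)(10.61²) + (34)(13.00²)] / 61 = 144.0237
SE = √(s_p²(1/n₁ + 1/n₂)) = √(144.0237 × (1/28 + 1/35)) = 3.0428
t = (x̄₁ - x̄₂) / SE = (54.04 - 56.36) / 3.0428 = -2.32 / 3.0428 = -0.762
p-value = 0.4487

Since p-value > α = 0.05, we fail to reject H₀.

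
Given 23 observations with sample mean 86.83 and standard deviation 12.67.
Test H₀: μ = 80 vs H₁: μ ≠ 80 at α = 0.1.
One-sample t-test:
H₀: μ = 80
H₁: μ ≠ 80
df = n - 1 = 22
t = (x̄ - μ₀) / (s/√n) = (86.83 - 80) / (12.67/√23) = 2.585
p-value = 0.0169

Since p-value < α = 0.1, we reject H₀.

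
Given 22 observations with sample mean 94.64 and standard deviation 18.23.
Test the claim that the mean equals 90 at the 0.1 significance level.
One-sample t-test:
H₀: μ = 90
H₁: μ ≠ 90
df = n - 1 = 21
t = (x̄ - μ₀) / (s/√n) = (94.64 - 90) / (18.23/√22) = 1.194
p-value = 0.2459

Since p-value > α = 0.1, we fail to reject H₀.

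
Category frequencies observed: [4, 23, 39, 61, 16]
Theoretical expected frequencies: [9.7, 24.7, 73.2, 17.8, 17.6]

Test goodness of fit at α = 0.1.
Chi-square goodness of fit test:
H₀: observed counts match expected distribution
H₁: observed counts differ from expected distribution
df = k - 1 = 4
χ² = Σ(O - E)²/E
   = (4 - 9.7)²/9.7 + (23 - 24.7)²/24.7 + (39 - 73.2)²/73.2 + (61 - 17.8)²/17.8 + (16 - 17.6)²/17.6
   = 3.349 + 0.117 + 15.979 + 104.845 + 0.145
   = 124.44
p-value < 0.0001

Since p-value < α = 0.1, we reject H₀.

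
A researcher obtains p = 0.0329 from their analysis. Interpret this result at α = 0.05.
Since p = 0.0329 < α = 0.05, reject H₀.
There is sufficient evidence to reject the null hypothesis; the result is statistically significant at the 0.05 level.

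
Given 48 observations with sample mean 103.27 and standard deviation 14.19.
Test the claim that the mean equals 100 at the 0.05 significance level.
One-sample t-test:
H₀: μ = 100
H₁: μ ≠ 100
df = n - 1 = 47
t = (x̄ - μ₀) / (s/√n) = (103.27 - 100) / (14.19/√48) = 1.597
p-value = 0.1171

Since p-value > α = 0.05, we fail to reject H₀.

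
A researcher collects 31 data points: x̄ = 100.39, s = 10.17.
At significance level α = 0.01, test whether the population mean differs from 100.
One-sample t-test:
H₀: μ = 100
H₁: μ ≠ 100
df = n - 1 = 30
t = (x̄ - μ₀) / (s/√n) = (100.39 - 100) / (10.17/√31) = 0.214
p-value = 0.8324

Since p-value > α = 0.01, we fail to reject H₀.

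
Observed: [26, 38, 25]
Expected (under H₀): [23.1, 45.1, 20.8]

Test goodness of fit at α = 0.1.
Chi-square goodness of fit test:
H₀: observed counts match expected distribution
H₁: observed counts differ from expected distribution
df = k - 1 = 2
χ² = Σ(O - E)²/E
   = (26 - 23.1)²/23.1 + (38 - 45.1)²/45.1 + (25 - 20.8)²/20.8
   = 0.364 + 1.118 + 0.848
   = 2.33
p-value = 0.3119

Since p-value > α = 0.1, we fail to reject H₀.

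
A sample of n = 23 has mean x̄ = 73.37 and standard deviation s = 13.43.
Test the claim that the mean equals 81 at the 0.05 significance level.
One-sample t-test:
H₀: μ = 81
H₁: μ ≠ 81
df = n - 1 = 22
t = (x̄ - μ₀) / (s/√n) = (73.37 - 81) / (13.43/√23) = -2.725
p-value = 0.0124

Since p-value < α = 0.05, we reject H₀.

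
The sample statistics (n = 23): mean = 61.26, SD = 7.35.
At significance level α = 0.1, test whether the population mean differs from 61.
One-sample t-test:
H₀: μ = 61
H₁: μ ≠ 61
df = n - 1 = 22
t = (x̄ - μ₀) / (s/√n) = (61.26 - 61) / (7.35/√23) = 0.170
p-value = 0.8668

Since p-value > α = 0.1, we fail to reject H₀.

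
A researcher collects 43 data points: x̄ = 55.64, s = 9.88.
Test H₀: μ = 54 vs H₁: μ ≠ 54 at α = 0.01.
One-sample t-test:
H₀: μ = 54
H₁: μ ≠ 54
df = n - 1 = 42
t = (x̄ - μ₀) / (s/√n) = (55.64 - 54) / (9.88/√43) = 1.088
p-value = 0.2826

Since p-value > α = 0.01, we fail to reject H₀.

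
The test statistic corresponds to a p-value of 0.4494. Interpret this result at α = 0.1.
Since p = 0.4494 > α = 0.1, fail to reject H₀.
There is insufficient evidence to reject the null hypothesis; the result is not statistically significant at the 0.1 level.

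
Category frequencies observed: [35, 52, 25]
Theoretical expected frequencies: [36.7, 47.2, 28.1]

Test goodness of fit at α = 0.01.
Chi-square goodness of fit test:
H₀: observed counts match expected distribution
H₁: observed counts differ from expected distribution
df = k - 1 = 2
χ² = Σ(O - E)²/E
   = (35 - 36.7)²/36.7 + (52 - 47.2)²/47.2 + (25 - 28.1)²/28.1
   = 0.079 + 0.488 + 0.342
   = 0.91
p-value = 0.6348

Since p-value > α = 0.01, we fail to reject H₀.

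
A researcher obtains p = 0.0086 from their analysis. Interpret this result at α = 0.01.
Since p = 0.0086 < α = 0.01, reject H₀.
There is sufficient evidence to reject the null hypothesis; the result is statistically significant at the 0.01 level.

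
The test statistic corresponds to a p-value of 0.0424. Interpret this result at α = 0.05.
Since p = 0.0424 < α = 0.05, reject H₀.
There is sufficient evidence to reject the null hypothesis; the result is statistically significant at the 0.05 level.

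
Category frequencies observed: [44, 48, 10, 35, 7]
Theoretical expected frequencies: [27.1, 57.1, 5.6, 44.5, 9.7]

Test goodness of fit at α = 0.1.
Chi-square goodness of fit test:
H₀: observed counts match expected distribution
H₁: observed counts differ from expected distribution
df = k - 1 = 4
χ² = Σ(O - E)²/E
   = (44 - 27.1)²/27.1 + (48 - 57.1)²/57.1 + (10 - 5.6)²/5.6 + (35 - 44.5)²/44.5 + (7 - 9.7)²/9.7
   = 10.539 + 1.450 + 3.457 + 2.028 + 0.752
   = 18.23
p-value = 0.0011

Since p-value < α = 0.1, we reject H₀.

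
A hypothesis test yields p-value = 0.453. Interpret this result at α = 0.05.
Since p = 0.453 > α = 0.05, fail to reject H₀.
There is insufficient evidence to reject the null hypothesis; the result is not statistically significant at the 0.05 level.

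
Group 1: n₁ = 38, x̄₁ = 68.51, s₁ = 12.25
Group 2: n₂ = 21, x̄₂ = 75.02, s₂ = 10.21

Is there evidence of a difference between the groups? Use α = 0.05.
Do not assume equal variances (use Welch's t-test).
Welch's two-sample t-test:
H₀: μ₁ = μ₂
H₁: μ₁ ≠ μ₂
s₁²/n₁ = 12.25²/38 = 3.9490,  s₂²/n₂ = 10.21²/21 = 4.9640
SE = √(s₁²/n₁ + s₂²/n₂) = √(3.9490 + 4.9640) = 2.9855
df (Welch-Satterthwaite) = (s₁²/n₁ + s₂²/n₂)² / [(s₁²/n₁)²/(n₁-1) + (s₂²/n₂)²/(n₂-1)] ≈ 48.04
t = (x̄₁ - x̄₂) / SE = (68.51 - 75.02) / 2.9855 = -6.51 / 2.9855 = -2.181
p-value = 0.0341

Since p-value < α = 0.05, we reject H₀.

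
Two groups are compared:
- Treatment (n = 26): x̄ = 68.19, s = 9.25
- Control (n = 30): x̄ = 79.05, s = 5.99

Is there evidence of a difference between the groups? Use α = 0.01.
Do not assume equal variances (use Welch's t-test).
Welch's two-sample t-test:
H₀: μ₁ = μ₂
H₁: μ₁ ≠ μ₂
s₁²/n₁ = 9.25²/26 = 3.2909,  s₂²/n₂ = 5.99²/30 = 1.1960
SE = √(s₁²/n₁ + s₂²/n₂) = √(3.2909 + 1.1960) = 2.1182
df (Welch-Satterthwaite) = (s₁²/n₁ + s₂²/n₂)² / [(s₁²/n₁)²/(n₁-1) + (s₂²/n₂)²/(n₂-1)] ≈ 41.72
t = (x̄₁ - x̄₂) / SE = (68.19 - 79.05) / 2.1182 = -10.86 / 2.1182 = -5.127
p-value < 0.0001

Since p-value < α = 0.01, we reject H₀.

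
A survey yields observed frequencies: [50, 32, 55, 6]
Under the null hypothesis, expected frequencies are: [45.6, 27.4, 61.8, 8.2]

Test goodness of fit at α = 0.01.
Chi-square goodness of fit test:
H₀: observed counts match expected distribution
H₁: observed counts differ from expected distribution
df = k - 1 = 3
χ² = Σ(O - E)²/E
   = (50 - 45.6)²/45.6 + (32 - 27.4)²/27.4 + (55 - 61.8)²/61.8 + (6 - 8.2)²/8.2
   = 0.425 + 0.772 + 0.748 + 0.590
   = 2.54
p-value = 0.4689

Since p-value > α = 0.01, we fail to reject H₀.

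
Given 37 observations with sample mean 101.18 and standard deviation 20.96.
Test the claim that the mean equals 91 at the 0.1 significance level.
One-sample t-test:
H₀: μ = 91
H₁: μ ≠ 91
df = n - 1 = 36
t = (x̄ - μ₀) / (s/√n) = (101.18 - 91) / (20.96/√37) = 2.954
p-value = 0.0055

Since p-value < α = 0.1, we reject H₀.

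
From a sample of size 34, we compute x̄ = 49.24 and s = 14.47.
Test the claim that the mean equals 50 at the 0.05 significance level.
One-sample t-test:
H₀: μ = 50
H₁: μ ≠ 50
df = n - 1 = 33
t = (x̄ - μ₀) / (s/√n) = (49.24 - 50) / (14.47/√34) = -0.306
p-value = 0.7613

Since p-value > α = 0.05, we fail to reject H₀.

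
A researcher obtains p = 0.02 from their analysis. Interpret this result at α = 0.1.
Since p = 0.02 < α = 0.1, reject H₀.
There is sufficient evidence to reject the null hypothesis; the result is statistically significant at the 0.1 level.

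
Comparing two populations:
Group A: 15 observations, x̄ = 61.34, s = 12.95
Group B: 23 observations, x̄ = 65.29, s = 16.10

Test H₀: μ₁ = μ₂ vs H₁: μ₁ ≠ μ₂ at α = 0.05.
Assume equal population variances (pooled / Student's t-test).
Student's two-sample t-test (equal variances):
H₀: μ₁ = μ₂
H₁: μ₁ ≠ μ₂
df = n₁ + n₂ - 2 = 36
Pooled variance s_p² = [(n₁-1)s₁² + (n₂-1)s₂²] / (n₁ + n₂ - 2) = [(14)(12.95²) + (22)(16.10²)] / 36 = 223.6238
SE = √(s_p²(1/n₁ + 1/n₂)) = √(223.6238 × (1/15 + 1/23)) = 4.9630
t = (x̄₁ - x̄₂) / SE = (61.34 - 65.29) / 4.9630 = -3.95 / 4.9630 = -0.796
p-value = 0.4313

Since p-value > α = 0.05, we fail to reject H₀.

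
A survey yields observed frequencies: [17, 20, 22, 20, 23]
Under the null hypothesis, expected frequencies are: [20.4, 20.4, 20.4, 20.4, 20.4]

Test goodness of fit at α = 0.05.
Chi-square goodness of fit test:
H₀: observed counts match expected distribution
H₁: observed counts differ from expected distribution
df = k - 1 = 4
χ² = Σ(O - E)²/E
   = (17 - 20.4)²/20.4 + (20 - 20.4)²/20.4 + (22 - 20.4)²/20.4 + (20 - 20.4)²/20.4 + (23 - 20.4)²/20.4
   = 0.567 + 0.008 + 0.125 + 0.008 + 0.331
   = 1.04
p-value = 0.9038

Since p-value > α = 0.05, we fail to reject H₀.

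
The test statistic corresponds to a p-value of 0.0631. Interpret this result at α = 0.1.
Since p = 0.0631 < α = 0.1, reject H₀.
There is sufficient evidence to reject the null hypothesis; the result is statistically significant at the 0.1 level.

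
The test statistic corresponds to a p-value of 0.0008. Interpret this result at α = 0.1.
Since p = 0.0008 < α = 0.1, reject H₀.
There is sufficient evidence to reject the null hypothesis; the result is statistically significant at the 0.1 level.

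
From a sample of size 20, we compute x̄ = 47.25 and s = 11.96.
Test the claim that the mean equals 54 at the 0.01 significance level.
One-sample t-test:
H₀: μ = 54
H₁: μ ≠ 54
df = n - 1 = 19
t = (x̄ - μ₀) / (s/√n) = (47.25 - 54) / (11.96/√20) = -2.524
p-value = 0.0207

Since p-value > α = 0.01, we fail to reject H₀.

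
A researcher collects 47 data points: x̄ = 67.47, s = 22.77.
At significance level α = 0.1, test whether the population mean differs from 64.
One-sample t-test:
H₀: μ = 64
H₁: μ ≠ 64
df = n - 1 = 46
t = (x̄ - μ₀) / (s/√n) = (67.47 - 64) / (22.77/√47) = 1.045
p-value = 0.3016

Since p-value > α = 0.1, we fail to reject H₀.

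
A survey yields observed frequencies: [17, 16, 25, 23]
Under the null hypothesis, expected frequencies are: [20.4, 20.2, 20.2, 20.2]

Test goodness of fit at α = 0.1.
Chi-square goodness of fit test:
H₀: observed counts match expected distribution
H₁: observed counts differ from expected distribution
df = k - 1 = 3
χ² = Σ(O - E)²/E
   = (17 - 20.4)²/20.4 + (16 - 20.2)²/20.2 + (25 - 20.2)²/20.2 + (23 - 20.2)²/20.2
   = 0.567 + 0.873 + 1.141 + 0.388
   = 2.97
p-value = 0.3965

Since p-value > α = 0.1, we fail to reject H₀.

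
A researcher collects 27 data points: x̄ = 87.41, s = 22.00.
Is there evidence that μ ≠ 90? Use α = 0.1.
One-sample t-test:
H₀: μ = 90
H₁: μ ≠ 90
df = n - 1 = 26
t = (x̄ - μ₀) / (s/√n) = (87.41 - 90) / (22.00/√27) = -0.612
p-value = 0.5460

Since p-value > α = 0.1, we fail to reject H₀.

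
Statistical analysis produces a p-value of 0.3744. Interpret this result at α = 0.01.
Since p = 0.3744 > α = 0.01, fail to reject H₀.
There is insufficient evidence to reject the null hypothesis; the result is not statistically significant at the 0.01 level.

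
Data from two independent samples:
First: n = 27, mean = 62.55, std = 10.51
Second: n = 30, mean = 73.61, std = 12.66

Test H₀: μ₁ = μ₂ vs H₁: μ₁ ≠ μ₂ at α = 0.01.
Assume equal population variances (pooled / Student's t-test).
Student's two-sample t-test (equal variances):
H₀: μ₁ = μ₂
H₁: μ₁ ≠ μ₂
df = n₁ + n₂ - 2 = 55
Pooled variance s_p² = [(n₁-1)s₁² + (n₂-1)s₂²] / (n₁ + n₂ - 2) = [(26)(10.51²) + (29)(12.66²)] / 55 = 136.7265
SE = √(s_p²(1/n₁ + 1/n₂)) = √(136.7265 × (1/27 + 1/30)) = 3.1019
t = (x̄₁ - x̄₂) / SE = (62.55 - 73.61) / 3.1019 = -11.06 / 3.1019 = -3.566
p-value = 0.0008

Since p-value < α = 0.01, we reject H₀.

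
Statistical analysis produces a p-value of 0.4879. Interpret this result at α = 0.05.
Since p = 0.4879 > α = 0.05, fail to reject H₀.
There is insufficient evidence to reject the null hypothesis; the result is not statistically significant at the 0.05 level.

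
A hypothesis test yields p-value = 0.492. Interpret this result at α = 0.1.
Since p = 0.492 > α = 0.1, fail to reject H₀.
There is insufficient evidence to reject the null hypothesis; the result is not statistically significant at the 0.1 level.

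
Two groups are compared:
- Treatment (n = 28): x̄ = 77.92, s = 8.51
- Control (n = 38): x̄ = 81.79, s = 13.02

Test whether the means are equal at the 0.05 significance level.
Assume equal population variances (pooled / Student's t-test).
Student's two-sample t-test (equal variances):
H₀: μ₁ = μ₂
H₁: μ₁ ≠ μ₂
df = n₁ + n₂ - 2 = 64
Pooled variance s_p² = [(n₁-1)s₁² + (n₂-1)s₂²] / (n₁ + n₂ - 2) = [(27)(8.51²) + (37)(13.02²)] / 64 = 128.5562
SE = √(s_p²(1/n₁ + 1/n₂)) = √(128.5562 × (1/28 + 1/38)) = 2.8239
t = (x̄₁ - x̄₂) / SE = (77.92 - 81.79) / 2.8239 = -3.87 / 2.8239 = -1.370
p-value = 0.1753

Since p-value > α = 0.05, we fail to reject H₀.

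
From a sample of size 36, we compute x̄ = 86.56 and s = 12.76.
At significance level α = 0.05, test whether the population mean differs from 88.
One-sample t-test:
H₀: μ = 88
H₁: μ ≠ 88
df = n - 1 = 35
t = (x̄ - μ₀) / (s/√n) = (86.56 - 88) / (12.76/√36) = -0.677
p-value = 0.5028

Since p-value > α = 0.05, we fail to reject H₀.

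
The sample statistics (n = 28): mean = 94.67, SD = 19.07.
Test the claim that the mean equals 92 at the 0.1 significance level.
One-sample t-test:
H₀: μ = 92
H₁: μ ≠ 92
df = n - 1 = 27
t = (x̄ - μ₀) / (s/√n) = (94.67 - 92) / (19.07/√28) = 0.741
p-value = 0.4652

Since p-value > α = 0.1, we fail to reject H₀.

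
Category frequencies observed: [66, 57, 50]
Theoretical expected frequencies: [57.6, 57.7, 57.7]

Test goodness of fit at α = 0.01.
Chi-square goodness of fit test:
H₀: observed counts match expected distribution
H₁: observed counts differ from expected distribution
df = k - 1 = 2
χ² = Σ(O - E)²/E
   = (66 - 57.6)²/57.6 + (57 - 57.7)²/57.7 + (50 - 57.7)²/57.7
   = 1.225 + 0.008 + 1.028
   = 2.26
p-value = 0.3229

Since p-value > α = 0.01, we fail to reject H₀.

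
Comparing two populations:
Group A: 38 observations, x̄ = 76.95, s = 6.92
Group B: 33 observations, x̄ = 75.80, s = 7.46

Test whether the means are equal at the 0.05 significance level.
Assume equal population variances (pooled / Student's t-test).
Student's two-sample t-test (equal variances):
H₀: μ₁ = μ₂
H₁: μ₁ ≠ μ₂
df = n₁ + n₂ - 2 = 69
Pooled variance s_p² = [(n₁-1)s₁² + (n₂-1)s₂²] / (n₁ + n₂ - 2) = [(37)(6.92²) + (32)(7.46²)] / 69 = 51.4877
SE = √(s_p²(1/n₁ + 1/n₂)) = √(51.4877 × (1/38 + 1/33)) = 1.7074
t = (x̄₁ - x̄₂) / SE = (76.95 - 75.80) / 1.7074 = 1.15 / 1.7074 = 0.674
p-value = 0.5029

Since p-value > α = 0.05, we fail to reject H₀.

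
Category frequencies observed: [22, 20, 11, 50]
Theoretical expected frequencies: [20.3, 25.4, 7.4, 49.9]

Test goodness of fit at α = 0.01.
Chi-square goodness of fit test:
H₀: observed counts match expected distribution
H₁: observed counts differ from expected distribution
df = k - 1 = 3
χ² = Σ(O - E)²/E
   = (22 - 20.3)²/20.3 + (20 - 25.4)²/25.4 + (11 - 7.4)²/7.4 + (50 - 49.9)²/49.9
   = 0.142 + 1.148 + 1.751 + 0.000
   = 3.04
p-value = 0.3852

Since p-value > α = 0.01, we fail to reject H₀.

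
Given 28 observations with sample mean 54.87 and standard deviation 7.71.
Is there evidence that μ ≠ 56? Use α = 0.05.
One-sample t-test:
H₀: μ = 56
H₁: μ ≠ 56
df = n - 1 = 27
t = (x̄ - μ₀) / (s/√n) = (54.87 - 56) / (7.71/√28) = -0.776
p-value = 0.4448

Since p-value > α = 0.05, we fail to reject H₀.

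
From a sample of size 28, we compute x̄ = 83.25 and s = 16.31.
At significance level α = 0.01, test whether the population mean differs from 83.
One-sample t-test:
H₀: μ = 83
H₁: μ ≠ 83
df = n - 1 = 27
t = (x̄ - μ₀) / (s/√n) = (83.25 - 83) / (16.31/√28) = 0.081
p-value = 0.9360

Since p-value > α = 0.01, we fail to reject H₀.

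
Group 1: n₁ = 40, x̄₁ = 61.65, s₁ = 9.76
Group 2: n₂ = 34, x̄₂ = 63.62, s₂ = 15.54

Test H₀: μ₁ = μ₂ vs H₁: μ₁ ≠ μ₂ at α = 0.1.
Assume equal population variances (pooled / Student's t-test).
Student's two-sample t-test (equal variances):
H₀: μ₁ = μ₂
H₁: μ₁ ≠ μ₂
df = n₁ + n₂ - 2 = 72
Pooled variance s_p² = [(n₁-1)s₁² + (n₂-1)s₂²] / (n₁ + n₂ - 2) = [(39)(9.76²) + (33)(15.54²)] / 72 = 162.2815
SE = √(s_p²(1/n₁ + 1/n₂)) = √(162.2815 × (1/40 + 1/34)) = 2.9715
t = (x̄₁ - x̄₂) / SE = (61.65 - 63.62) / 2.9715 = -1.97 / 2.9715 = -0.663
p-value = 0.5095

Since p-value > α = 0.1, we fail to reject H₀.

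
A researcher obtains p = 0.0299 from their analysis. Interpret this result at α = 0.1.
Since p = 0.0299 < α = 0.1, reject H₀.
There is sufficient evidence to reject the null hypothesis; the result is statistically significant at the 0.1 level.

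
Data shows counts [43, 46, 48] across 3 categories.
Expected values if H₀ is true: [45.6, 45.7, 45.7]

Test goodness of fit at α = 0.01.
Chi-square goodness of fit test:
H₀: observed counts match expected distribution
H₁: observed counts differ from expected distribution
df = k - 1 = 2
χ² = Σ(O - E)²/E
   = (43 - 45.6)²/45.6 + (46 - 45.7)²/45.7 + (48 - 45.7)²/45.7
   = 0.148 + 0.002 + 0.116
   = 0.27
p-value = 0.8755

Since p-value > α = 0.01, we fail to reject H₀.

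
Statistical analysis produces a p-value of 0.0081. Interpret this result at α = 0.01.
Since p = 0.0081 < α = 0.01, reject H₀.
There is sufficient evidence to reject the null hypothesis; the result is statistically significant at the 0.01 level.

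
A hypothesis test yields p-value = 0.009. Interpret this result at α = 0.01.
Since p = 0.009 < α = 0.01, reject H₀.
There is sufficient evidence to reject the null hypothesis; the result is statistically significant at the 0.01 level.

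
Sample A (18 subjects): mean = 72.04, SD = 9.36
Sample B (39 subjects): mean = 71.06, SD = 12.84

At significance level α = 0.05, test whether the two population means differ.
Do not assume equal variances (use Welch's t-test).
Welch's two-sample t-test:
H₀: μ₁ = μ₂
H₁: μ₁ ≠ μ₂
s₁²/n₁ = 9.36²/18 = 4.8672,  s₂²/n₂ = 12.84²/39 = 4.2273
SE = √(s₁²/n₁ + s₂²/n₂) = √(4.8672 + 4.2273) = 3.0157
df (Welch-Satterthwaite) = (s₁²/n₁ + s₂²/n₂)² / [(s₁²/n₁)²/(n₁-1) + (s₂²/n₂)²/(n₂-1)] ≈ 44.38
t = (x̄₁ - x̄₂) / SE = (72.04 - 71.06) / 3.0157 = 0.98 / 3.0157 = 0.325
p-value = 0.7467

Since p-value > α = 0.05, we fail to reject H₀.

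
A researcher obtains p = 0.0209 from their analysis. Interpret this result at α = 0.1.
Since p = 0.0209 < α = 0.1, reject H₀.
There is sufficient evidence to reject the null hypothesis; the result is statistically significant at the 0.1 level.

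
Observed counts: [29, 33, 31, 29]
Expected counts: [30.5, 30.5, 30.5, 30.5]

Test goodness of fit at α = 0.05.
Chi-square goodness of fit test:
H₀: observed counts match expected distribution
H₁: observed counts differ from expected distribution
df = k - 1 = 3
χ² = Σ(O - E)²/E
   = (29 - 30.5)²/30.5 + (33 - 30.5)²/30.5 + (31 - 30.5)²/30.5 + (29 - 30.5)²/30.5
   = 0.074 + 0.205 + 0.008 + 0.074
   = 0.36
p-value = 0.9482

Since p-value > α = 0.05, we fail to reject H₀.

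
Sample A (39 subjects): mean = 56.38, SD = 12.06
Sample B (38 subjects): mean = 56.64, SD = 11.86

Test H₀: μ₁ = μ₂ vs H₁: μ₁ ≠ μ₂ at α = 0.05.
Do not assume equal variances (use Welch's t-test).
Welch's two-sample t-test:
H₀: μ₁ = μ₂
H₁: μ₁ ≠ μ₂
s₁²/n₁ = 12.06²/39 = 3.7293,  s₂²/n₂ = 11.86²/38 = 3.7016
SE = √(s₁²/n₁ + s₂²/n₂) = √(3.7293 + 3.7016) = 2.7260
df (Welch-Satterthwaite) = (s₁²/n₁ + s₂²/n₂)² / [(s₁²/n₁)²/(n₁-1) + (s₂²/n₂)²/(n₂-1)] ≈ 74.99
t = (x̄₁ - x̄₂) / SE = (56.38 - 56.64) / 2.7260 = -0.26 / 2.7260 = -0.095
p-value = 0.9243

Since p-value > α = 0.05, we fail to reject H₀.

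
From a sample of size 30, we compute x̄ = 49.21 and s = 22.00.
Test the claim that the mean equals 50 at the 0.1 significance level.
One-sample t-test:
H₀: μ = 50
H₁: μ ≠ 50
df = n - 1 = 29
t = (x̄ - μ₀) / (s/√n) = (49.21 - 50) / (22.00/√30) = -0.197
p-value = 0.8454

Since p-value > α = 0.1, we fail to reject H₀.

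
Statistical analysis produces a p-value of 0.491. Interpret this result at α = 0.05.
Since p = 0.491 > α = 0.05, fail to reject H₀.
There is insufficient evidence to reject the null hypothesis; the result is not statistically significant at the 0.05 level.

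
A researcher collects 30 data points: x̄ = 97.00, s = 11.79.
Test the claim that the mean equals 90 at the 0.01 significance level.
One-sample t-test:
H₀: μ = 90
H₁: μ ≠ 90
df = n - 1 = 29
t = (x̄ - μ₀) / (s/√n) = (97.00 - 90) / (11.79/√30) = 3.252
p-value = 0.0029

Since p-value < α = 0.01, we reject H₀.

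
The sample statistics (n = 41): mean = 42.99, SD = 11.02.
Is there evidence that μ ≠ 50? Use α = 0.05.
One-sample t-test:
H₀: μ = 50
H₁: μ ≠ 50
df = n - 1 = 40
t = (x̄ - μ₀) / (s/√n) = (42.99 - 50) / (11.02/√41) = -4.073
p-value = 0.0002

Since p-value < α = 0.05, we reject H₀.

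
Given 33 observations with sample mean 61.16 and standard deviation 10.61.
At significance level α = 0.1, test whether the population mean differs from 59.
One-sample t-test:
H₀: μ = 59
H₁: μ ≠ 59
df = n - 1 = 32
t = (x̄ - μ₀) / (s/√n) = (61.16 - 59) / (10.61/√33) = 1.169
p-value = 0.2508

Since p-value > α = 0.1, we fail to reject H₀.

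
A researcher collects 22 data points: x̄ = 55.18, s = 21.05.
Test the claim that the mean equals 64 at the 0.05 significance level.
One-sample t-test:
H₀: μ = 64
H₁: μ ≠ 64
df = n - 1 = 21
t = (x̄ - μ₀) / (s/√n) = (55.18 - 64) / (21.05/√22) = -1.965
p-value = 0.0627

Since p-value > α = 0.05, we fail to reject H₀.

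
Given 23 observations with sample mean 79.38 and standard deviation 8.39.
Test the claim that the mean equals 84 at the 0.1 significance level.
One-sample t-test:
H₀: μ = 84
H₁: μ ≠ 84
df = n - 1 = 22
t = (x̄ - μ₀) / (s/√n) = (79.38 - 84) / (8.39/√23) = -2.641
p-value = 0.0149

Since p-value < α = 0.1, we reject H₀.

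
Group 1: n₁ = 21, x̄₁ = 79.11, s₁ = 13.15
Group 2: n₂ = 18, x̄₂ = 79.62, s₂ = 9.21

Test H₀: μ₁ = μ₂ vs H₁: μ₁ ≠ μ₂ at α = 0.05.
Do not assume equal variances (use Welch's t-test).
Welch's two-sample t-test:
H₀: μ₁ = μ₂
H₁: μ₁ ≠ μ₂
s₁²/n₁ = 13.15²/21 = 8.2344,  s₂²/n₂ = 9.21²/18 = 4.7125
SE = √(s₁²/n₁ + s₂²/n₂) = √(8.2344 + 4.7125) = 3.5982
df (Welch-Satterthwaite) = (s₁²/n₁ + s₂²/n₂)² / [(s₁²/n₁)²/(n₁-1) + (s₂²/n₂)²/(n₂-1)] ≈ 35.69
t = (x̄₁ - x̄₂) / SE = (79.11 - 79.62) / 3.5982 = -0.51 / 3.5982 = -0.142
p-value = 0.8881

Since p-value > α = 0.05, we fail to reject H₀.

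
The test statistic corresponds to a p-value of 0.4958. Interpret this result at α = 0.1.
Since p = 0.4958 > α = 0.1, fail to reject H₀.
There is insufficient evidence to reject the null hypothesis; the result is not statistically significant at the 0.1 level.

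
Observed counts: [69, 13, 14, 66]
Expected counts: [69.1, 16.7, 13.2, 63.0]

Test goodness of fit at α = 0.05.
Chi-square goodness of fit test:
H₀: observed counts match expected distribution
H₁: observed counts differ from expected distribution
df = k - 1 = 3
χ² = Σ(O - E)²/E
   = (69 - 69.1)²/69.1 + (13 - 16.7)²/16.7 + (14 - 13.2)²/13.2 + (66 - 63.0)²/63.0
   = 0.000 + 0.820 + 0.048 + 0.143
   = 1.01
p-value = 0.7985

Since p-value > α = 0.05, we fail to reject H₀.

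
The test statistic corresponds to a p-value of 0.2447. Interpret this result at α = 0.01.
Since p = 0.2447 > α = 0.01, fail to reject H₀.
There is insufficient evidence to reject the null hypothesis; the result is not statistically significant at the 0.01 level.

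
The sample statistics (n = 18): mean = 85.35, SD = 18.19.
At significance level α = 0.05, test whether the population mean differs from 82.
One-sample t-test:
H₀: μ = 82
H₁: μ ≠ 82
df = n - 1 = 17
t = (x̄ - μ₀) / (s/√n) = (85.35 - 82) / (18.19/√18) = 0.781
p-value = 0.4453

Since p-value > α = 0.05, we fail to reject H₀.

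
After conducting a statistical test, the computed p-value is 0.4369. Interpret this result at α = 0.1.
Since p = 0.4369 > α = 0.1, fail to reject H₀.
There is insufficient evidence to reject the null hypothesis; the result is not statistically significant at the 0.1 level.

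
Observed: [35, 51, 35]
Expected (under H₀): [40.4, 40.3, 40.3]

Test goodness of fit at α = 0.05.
Chi-square goodness of fit test:
H₀: observed counts match expected distribution
H₁: observed counts differ from expected distribution
df = k - 1 = 2
χ² = Σ(O - E)²/E
   = (35 - 40.4)²/40.4 + (51 - 40.3)²/40.3 + (35 - 40.3)²/40.3
   = 0.722 + 2.841 + 0.697
   = 4.26
p-value = 0.1189

Since p-value > α = 0.05, we fail to reject H₀.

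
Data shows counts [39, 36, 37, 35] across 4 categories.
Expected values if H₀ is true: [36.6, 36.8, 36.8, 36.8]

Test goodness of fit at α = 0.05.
Chi-square goodness of fit test:
H₀: observed counts match expected distribution
H₁: observed counts differ from expected distribution
df = k - 1 = 3
χ² = Σ(O - E)²/E
   = (39 - 36.6)²/36.6 + (36 - 36.8)²/36.8 + (37 - 36.8)²/36.8 + (35 - 36.8)²/36.8
   = 0.157 + 0.017 + 0.001 + 0.088
   = 0.26
p-value = 0.9667

Since p-value > α = 0.05, we fail to reject H₀.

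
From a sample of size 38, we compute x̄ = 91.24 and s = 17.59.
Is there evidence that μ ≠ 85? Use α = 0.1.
One-sample t-test:
H₀: μ = 85
H₁: μ ≠ 85
df = n - 1 = 37
t = (x̄ - μ₀) / (s/√n) = (91.24 - 85) / (17.59/√38) = 2.187
p-value = 0.0352

Since p-value < α = 0.1, we reject H₀.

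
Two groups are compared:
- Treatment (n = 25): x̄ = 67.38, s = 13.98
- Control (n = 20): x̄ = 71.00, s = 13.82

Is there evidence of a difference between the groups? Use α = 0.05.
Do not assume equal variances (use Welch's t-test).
Welch's two-sample t-test:
H₀: μ₁ = μ₂
H₁: μ₁ ≠ μ₂
s₁²/n₁ = 13.98²/25 = 7.8176,  s₂²/n₂ = 13.82²/20 = 9.5496
SE = √(s₁²/n₁ + s₂²/n₂) = √(7.8176 + 9.5496) = 4.1674
df (Welch-Satterthwaite) = (s₁²/n₁ + s₂²/n₂)² / [(s₁²/n₁)²/(n₁-1) + (s₂²/n₂)²/(n₂-1)] ≈ 41.06
t = (x̄₁ - x̄₂) / SE = (67.38 - 71.00) / 4.1674 = -3.62 / 4.1674 = -0.869
p-value = 0.3901

Since p-value > α = 0.05, we fail to reject H₀.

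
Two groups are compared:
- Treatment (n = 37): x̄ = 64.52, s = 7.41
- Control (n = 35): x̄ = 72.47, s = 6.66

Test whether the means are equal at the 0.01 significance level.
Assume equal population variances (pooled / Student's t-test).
Student's two-sample t-test (equal variances):
H₀: μ₁ = μ₂
H₁: μ₁ ≠ μ₂
df = n₁ + n₂ - 2 = 70
Pooled variance s_p² = [(n₁-1)s₁² + (n₂-1)s₂²] / (n₁ + n₂ - 2) = [(36)(7.41²) + (34)(6.66²)] / 70 = 49.7826
SE = √(s_p²(1/n₁ + 1/n₂)) = √(49.7826 × (1/37 + 1/35)) = 1.6637
t = (x̄₁ - x̄₂) / SE = (64.52 - 72.47) / 1.6637 = -7.95 / 1.6637 = -4.779
p-value < 0.0001

Since p-value < α = 0.01, we reject H₀.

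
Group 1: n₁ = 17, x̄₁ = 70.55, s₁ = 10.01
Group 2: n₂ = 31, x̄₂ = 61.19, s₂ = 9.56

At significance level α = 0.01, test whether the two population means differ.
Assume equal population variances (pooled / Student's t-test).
Student's two-sample t-test (equal variances):
H₀: μ₁ = μ₂
H₁: μ₁ ≠ μ₂
df = n₁ + n₂ - 2 = 46
Pooled variance s_p² = [(n₁-1)s₁² + (n₂-1)s₂²] / (n₁ + n₂ - 2) = [(16)(10.01²) + (30)(9.56²)] / 46 = 94.4567
SE = √(s_p²(1/n₁ + 1/n₂)) = √(94.4567 × (1/17 + 1/31)) = 2.9331
t = (x̄₁ - x̄₂) / SE = (70.55 - 61.19) / 2.9331 = 9.36 / 2.9331 = 3.191
p-value = 0.0026

Since p-value < α = 0.01, we reject H₀.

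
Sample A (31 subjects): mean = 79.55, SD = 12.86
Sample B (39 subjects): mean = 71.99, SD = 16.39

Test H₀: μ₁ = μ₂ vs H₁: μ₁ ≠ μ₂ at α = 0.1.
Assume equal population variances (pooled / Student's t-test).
Student's two-sample t-test (equal variances):
H₀: μ₁ = μ₂
H₁: μ₁ ≠ μ₂
df = n₁ + n₂ - 2 = 68
Pooled variance s_p² = [(n₁-1)s₁² + (n₂-1)s₂²] / (n₁ + n₂ - 2) = [(30)(12.86²) + (38)(16.39²)] / 68 = 223.0795
SE = √(s_p²(1/n₁ + 1/n₂)) = √(223.0795 × (1/31 + 1/39)) = 3.5939
t = (x̄₁ - x̄₂) / SE = (79.55 - 71.99) / 3.5939 = 7.56 / 3.5939 = 2.104
p-value = 0.0391

Since p-value < α = 0.1, we reject H₀.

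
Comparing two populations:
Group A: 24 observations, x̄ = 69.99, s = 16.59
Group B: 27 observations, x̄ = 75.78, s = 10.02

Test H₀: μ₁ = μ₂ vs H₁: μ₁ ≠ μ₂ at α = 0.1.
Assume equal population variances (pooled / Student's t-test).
Student's two-sample t-test (equal variances):
H₀: μ₁ = μ₂
H₁: μ₁ ≠ μ₂
df = n₁ + n₂ - 2 = 49
Pooled variance s_p² = [(n₁-1)s₁² + (n₂-1)s₂²] / (n₁ + n₂ - 2) = [(23)(16.59²) + (26)(10.02²)] / 49 = 182.4624
SE = √(s_p²(1/n₁ + 1/n₂)) = √(182.4624 × (1/24 + 1/27)) = 3.7895
t = (x̄₁ - x̄₂) / SE = (69.99 - 75.78) / 3.7895 = -5.79 / 3.7895 = -1.528
p-value = 0.1330

Since p-value > α = 0.1, we fail to reject H₀.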